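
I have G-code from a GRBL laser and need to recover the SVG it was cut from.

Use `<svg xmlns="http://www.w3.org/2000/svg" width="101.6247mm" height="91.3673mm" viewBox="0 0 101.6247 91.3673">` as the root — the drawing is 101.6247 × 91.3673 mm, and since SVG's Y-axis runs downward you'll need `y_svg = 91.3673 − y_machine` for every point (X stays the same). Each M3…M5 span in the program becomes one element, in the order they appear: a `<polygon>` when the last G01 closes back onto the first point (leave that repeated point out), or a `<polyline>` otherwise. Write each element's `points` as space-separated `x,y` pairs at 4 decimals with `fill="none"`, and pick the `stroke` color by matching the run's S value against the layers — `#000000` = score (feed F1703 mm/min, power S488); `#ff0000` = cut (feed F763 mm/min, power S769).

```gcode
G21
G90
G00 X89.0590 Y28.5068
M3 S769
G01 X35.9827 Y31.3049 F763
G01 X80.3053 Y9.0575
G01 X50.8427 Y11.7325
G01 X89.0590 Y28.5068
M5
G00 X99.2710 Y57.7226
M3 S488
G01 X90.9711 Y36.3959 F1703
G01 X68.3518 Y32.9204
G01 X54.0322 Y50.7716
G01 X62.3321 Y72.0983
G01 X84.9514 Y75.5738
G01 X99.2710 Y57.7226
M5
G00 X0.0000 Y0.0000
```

<svg xmlns="http://www.w3.org/2000/svg" width="101.6247mm" height="91.3673mm" viewBox="0 0 101.6247 91.3673">
  <polygon points="89.0590,62.8605 35.9827,60.0624 80.3053,82.3098 50.8427,79.6348" fill="none" stroke="#ff0000"/>
  <polygon points="99.2710,33.6447 90.9711,54.9714 68.3518,58.4469 54.0322,40.5957 62.3321,19.2690 84.9514,15.7935" fill="none" stroke="#000000"/>
</svg>

y_svg = 91.3673 − y_m.

[1] S769→`#ff0000` (cut); closed run; points: 89.0590,62.8605 35.9827,60.0624 80.3053,82.3098 50.8427,79.6348

[2] S488→`#000000` (score); closed run; points: 99.2710,33.6447 90.9711,54.9714 68.3518,58.4469 54.0322,40.5957 62.3321,19.2690 84.9514,15.7935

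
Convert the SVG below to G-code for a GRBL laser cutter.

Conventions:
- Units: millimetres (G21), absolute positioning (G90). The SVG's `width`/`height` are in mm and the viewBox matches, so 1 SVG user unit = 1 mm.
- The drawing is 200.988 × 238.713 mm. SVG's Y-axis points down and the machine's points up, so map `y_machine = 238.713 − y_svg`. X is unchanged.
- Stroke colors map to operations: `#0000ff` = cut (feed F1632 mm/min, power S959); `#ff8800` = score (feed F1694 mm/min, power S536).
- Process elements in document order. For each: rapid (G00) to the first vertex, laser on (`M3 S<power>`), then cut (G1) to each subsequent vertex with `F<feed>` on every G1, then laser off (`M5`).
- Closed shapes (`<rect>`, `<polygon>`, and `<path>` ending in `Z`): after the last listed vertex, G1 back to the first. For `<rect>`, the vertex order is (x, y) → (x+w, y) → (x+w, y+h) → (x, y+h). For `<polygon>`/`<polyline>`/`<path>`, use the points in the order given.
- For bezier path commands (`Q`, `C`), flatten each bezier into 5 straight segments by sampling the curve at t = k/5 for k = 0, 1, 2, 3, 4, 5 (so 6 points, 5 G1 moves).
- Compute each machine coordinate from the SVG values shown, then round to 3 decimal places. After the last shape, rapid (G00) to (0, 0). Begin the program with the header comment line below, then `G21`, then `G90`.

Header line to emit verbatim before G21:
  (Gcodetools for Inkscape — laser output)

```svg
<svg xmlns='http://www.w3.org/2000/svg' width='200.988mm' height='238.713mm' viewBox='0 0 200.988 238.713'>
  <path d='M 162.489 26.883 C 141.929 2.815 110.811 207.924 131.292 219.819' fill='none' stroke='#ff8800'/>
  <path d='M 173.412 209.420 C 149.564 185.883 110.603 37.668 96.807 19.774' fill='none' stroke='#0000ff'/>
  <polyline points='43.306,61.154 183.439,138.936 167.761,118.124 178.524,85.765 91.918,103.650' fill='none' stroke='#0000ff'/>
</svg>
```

(Gcodetools for Inkscape — laser output)
G21
G90
G00 X162.489 Y211.830
M3 S536
G1 X149.383 Y202.149 F1694
G1 X136.727 Y157.740 F1694
G1 X127.504 Y98.878 F1694
G1 X124.698 Y45.838 F1694
G1 X131.292 Y18.894 F1694
M5
G00 X173.412 Y29.293
M3 S959
G1 X157.612 Y56.337 F1632
G1 X140.118 Y101.063 F1632
G1 X122.864 Y151.232 F1632
G1 X107.782 Y194.604 F1632
G1 X96.807 Y218.939 F1632
M5
G00 X43.306 Y177.559
M3 S959
G1 X183.439 Y99.777 F1632
G1 X167.761 Y120.589 F1632
G1 X178.524 Y152.948 F1632
G1 X91.918 Y135.063 F1632
M5
G00 X0.000 Y0.000

viewBox `0 0 200.988 238.713` with mm width/height → 1 unit = 1 mm. Flip: y_m = 238.713 − y_svg.

**Shape 1** — `<path>` cubic bezier, stroke `#ff8800` → score (S536, F1694). Control points (SVG): P0=(162.489,26.883), P1=(141.929,2.815), P2=(110.811,207.924), P3=(131.292,219.819); sampled at t=k/5. Machine vertices: (162.489,211.830) → (149.383,202.149) → (136.727,157.740) → (127.504,98.878) → (124.698,45.838) → (131.292,18.894). Open path.

**Shape 2** — `<path>` cubic bezier, stroke `#0000ff` → cut (S959, F1632). Control points (SVG): P0=(173.412,209.420), P1=(149.564,185.883), P2=(110.603,37.668), P3=(96.807,19.774); sampled at t=k/5. Machine vertices: (173.412,29.293) → (157.612,56.337) → (140.118,101.063) → (122.864,151.232) → (107.782,194.604) → (96.807,218.939). Open path.

**Shape 3** — `<polyline>` open polyline, stroke `#0000ff` → cut (S959, F1632). Machine vertices: (43.306,177.559) → (183.439,99.777) → (167.761,120.589) → (178.524,152.948) → (91.918,135.063). Open path.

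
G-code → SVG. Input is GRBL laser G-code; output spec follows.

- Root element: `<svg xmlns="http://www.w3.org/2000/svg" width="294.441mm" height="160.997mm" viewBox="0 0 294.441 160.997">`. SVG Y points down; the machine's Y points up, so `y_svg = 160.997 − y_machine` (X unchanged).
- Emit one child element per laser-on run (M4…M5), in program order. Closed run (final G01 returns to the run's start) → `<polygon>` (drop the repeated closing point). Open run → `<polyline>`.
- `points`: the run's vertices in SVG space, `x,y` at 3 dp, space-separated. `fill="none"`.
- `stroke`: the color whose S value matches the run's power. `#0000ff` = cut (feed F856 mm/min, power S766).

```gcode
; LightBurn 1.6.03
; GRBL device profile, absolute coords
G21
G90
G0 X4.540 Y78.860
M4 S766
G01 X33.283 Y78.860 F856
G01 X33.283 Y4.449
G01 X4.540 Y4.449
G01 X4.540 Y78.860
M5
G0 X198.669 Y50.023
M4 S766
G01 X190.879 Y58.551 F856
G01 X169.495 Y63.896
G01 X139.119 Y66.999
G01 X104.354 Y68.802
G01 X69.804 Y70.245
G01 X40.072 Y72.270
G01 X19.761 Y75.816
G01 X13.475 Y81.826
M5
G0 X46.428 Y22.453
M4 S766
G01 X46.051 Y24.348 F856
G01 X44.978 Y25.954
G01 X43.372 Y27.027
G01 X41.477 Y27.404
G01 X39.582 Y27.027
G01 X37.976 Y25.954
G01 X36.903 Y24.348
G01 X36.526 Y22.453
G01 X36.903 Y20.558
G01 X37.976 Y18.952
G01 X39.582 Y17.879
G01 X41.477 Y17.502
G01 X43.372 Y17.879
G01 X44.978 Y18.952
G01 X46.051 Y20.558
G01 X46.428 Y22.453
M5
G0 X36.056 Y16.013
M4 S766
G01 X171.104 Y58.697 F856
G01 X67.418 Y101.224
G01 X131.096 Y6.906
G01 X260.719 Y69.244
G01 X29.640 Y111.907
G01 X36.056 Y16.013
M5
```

<svg xmlns="http://www.w3.org/2000/svg" width="294.441mm" height="160.997mm" viewBox="0 0 294.441 160.997">
  <polygon points="4.540,82.137 33.283,82.137 33.283,156.548 4.540,156.548" fill="none" stroke="#0000ff"/>
  <polyline points="198.669,110.974 190.879,102.446 169.495,97.101 139.119,93.998 104.354,92.195 69.804,90.752 40.072,88.727 19.761,85.181 13.475,79.171" fill="none" stroke="#0000ff"/>
  <polygon points="46.428,138.544 46.051,136.649 44.978,135.043 43.372,133.970 41.477,133.593 39.582,133.970 37.976,135.043 36.903,136.649 36.526,138.544 36.903,140.439 37.976,142.045 39.582,143.118 41.477,143.495 43.372,143.118 44.978,142.045 46.051,140.439" fill="none" stroke="#0000ff"/>
  <polygon points="36.056,144.984 171.104,102.300 67.418,59.773 131.096,154.091 260.719,91.753 29.640,49.090" fill="none" stroke="#0000ff"/>
</svg>

Machine Y-up, SVG Y-down with viewBox height 160.997, so y_svg = 160.997 − y_machine; X carries over. Every run uses S766, so all elements get stroke `#0000ff` (cut).

Run 1: The run returns to its start, so emit a `<polygon>` with points (Y-flipped): 4.540,82.137 33.283,82.137 33.283,156.548 4.540,156.548.

Run 2: The run is open, so emit a `<polyline>` with points (Y-flipped): 198.669,110.974 190.879,102.446 169.495,97.101 139.119,93.998 104.354,92.195 69.804,90.752 40.072,88.727 19.761,85.181 13.475,79.171.

Run 3: The run returns to its start, so emit a `<polygon>` with points (Y-flipped): 46.428,138.544 46.051,136.649 44.978,135.043 43.372,133.970 41.477,133.593 39.582,133.970 37.976,135.043 36.903,136.649 36.526,138.544 36.903,140.439 37.976,142.045 39.582,143.118 41.477,143.495 43.372,143.118 44.978,142.045 46.051,140.439.

Run 4: The run returns to its start, so emit a `<polygon>` with points (Y-flipped): 36.056,144.984 171.104,102.300 67.418,59.773 131.096,154.091 260.719,91.753 29.640,49.090.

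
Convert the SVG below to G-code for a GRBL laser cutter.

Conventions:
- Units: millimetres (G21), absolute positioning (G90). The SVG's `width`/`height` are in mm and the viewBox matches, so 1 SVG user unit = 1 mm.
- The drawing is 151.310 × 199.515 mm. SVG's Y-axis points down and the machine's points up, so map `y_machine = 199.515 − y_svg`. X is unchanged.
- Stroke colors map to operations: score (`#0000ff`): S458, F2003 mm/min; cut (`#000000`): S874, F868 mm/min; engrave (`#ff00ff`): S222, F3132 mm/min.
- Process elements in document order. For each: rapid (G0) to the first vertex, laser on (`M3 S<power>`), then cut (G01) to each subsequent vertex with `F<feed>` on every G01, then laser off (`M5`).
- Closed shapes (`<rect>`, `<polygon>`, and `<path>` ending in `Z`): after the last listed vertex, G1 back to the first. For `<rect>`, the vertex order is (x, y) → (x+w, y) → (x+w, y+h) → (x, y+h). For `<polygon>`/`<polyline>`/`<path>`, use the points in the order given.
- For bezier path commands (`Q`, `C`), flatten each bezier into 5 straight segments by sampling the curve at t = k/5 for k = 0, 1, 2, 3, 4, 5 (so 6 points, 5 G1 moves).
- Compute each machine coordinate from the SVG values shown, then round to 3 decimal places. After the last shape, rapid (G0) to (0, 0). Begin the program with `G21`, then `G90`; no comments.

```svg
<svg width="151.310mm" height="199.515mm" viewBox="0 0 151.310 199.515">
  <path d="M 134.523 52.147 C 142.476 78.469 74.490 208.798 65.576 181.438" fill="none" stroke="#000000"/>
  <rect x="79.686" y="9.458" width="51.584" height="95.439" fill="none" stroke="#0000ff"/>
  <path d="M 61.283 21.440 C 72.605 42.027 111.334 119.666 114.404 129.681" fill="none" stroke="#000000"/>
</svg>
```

G21
G90
G0 X134.523 Y147.368
M3 S874
G01 X131.262 Y121.188 F868
G01 X116.257 Y82.607 F868
G01 X95.987 Y44.187 F868
G01 X76.933 Y18.490 F868
G01 X65.576 Y18.077 F868
M5
G0 X79.686 Y190.057
M3 S458
G01 X131.270 Y190.057 F2003
G01 X131.270 Y94.618 F2003
G01 X79.686 Y94.618 F2003
G01 X79.686 Y190.057 F2003
M5
G0 X61.283 Y178.075
M3 S874
G01 X70.861 Y159.874 F868
G01 X83.989 Y133.965 F868
G01 X97.640 Y106.332 F868
G01 X108.787 Y82.960 F868
G01 X114.404 Y69.834 F868
M5
G0 X0.000 Y0.000

1 u = 1 mm; y_m = 199.515 − y.

[1] `<path>` cubic bezier, #000000→cut S874 F868: (134.523,147.368) → (131.262,121.188) → (116.257,82.607) → (95.987,44.187) → (76.933,18.490) → (65.576,18.077)

[2] `<rect>` rectangle, #0000ff→score S458 F2003: (79.686,190.057) → (131.270,190.057) → (131.270,94.618) → (79.686,94.618) → (79.686,190.057) (closed)

[3] `<path>` cubic bezier, #000000→cut S874 F868: (61.283,178.075) → (70.861,159.874) → (83.989,133.965) → (97.640,106.332) → (108.787,82.960) → (114.404,69.834)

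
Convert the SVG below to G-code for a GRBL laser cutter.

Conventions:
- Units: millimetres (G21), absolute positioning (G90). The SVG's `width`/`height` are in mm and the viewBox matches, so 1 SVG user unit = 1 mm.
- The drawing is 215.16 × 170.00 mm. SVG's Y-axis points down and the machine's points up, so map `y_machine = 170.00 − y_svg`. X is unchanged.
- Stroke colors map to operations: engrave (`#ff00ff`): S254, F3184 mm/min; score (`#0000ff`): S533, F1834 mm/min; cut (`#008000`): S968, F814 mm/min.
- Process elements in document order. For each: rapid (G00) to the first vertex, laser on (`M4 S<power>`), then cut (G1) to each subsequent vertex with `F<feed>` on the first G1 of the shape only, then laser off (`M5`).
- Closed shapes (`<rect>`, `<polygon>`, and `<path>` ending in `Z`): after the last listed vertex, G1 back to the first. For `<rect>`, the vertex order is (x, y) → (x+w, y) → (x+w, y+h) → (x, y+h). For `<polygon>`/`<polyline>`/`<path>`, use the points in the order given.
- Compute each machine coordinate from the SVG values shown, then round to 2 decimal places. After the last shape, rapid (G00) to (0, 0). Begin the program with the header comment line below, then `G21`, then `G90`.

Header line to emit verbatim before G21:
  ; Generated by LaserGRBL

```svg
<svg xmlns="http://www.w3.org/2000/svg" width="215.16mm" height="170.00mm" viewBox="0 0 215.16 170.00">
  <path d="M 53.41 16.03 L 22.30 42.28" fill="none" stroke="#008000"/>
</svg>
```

viewBox `0 0 215.16 170.00` with mm width/height → 1 unit = 1 mm. Flip: y_m = 170.00 − y_svg.

**Shape 1** — `<path>` line segment, stroke `#008000` → cut (S968, F814). Machine vertices: (53.41,153.97) → (22.30,127.72). Open path.

; Generated by LaserGRBL
G21
G90
G00 X53.41 Y153.97
M4 S968
G1 X22.30 Y127.72 F814
M5
G00 X0.00 Y0.00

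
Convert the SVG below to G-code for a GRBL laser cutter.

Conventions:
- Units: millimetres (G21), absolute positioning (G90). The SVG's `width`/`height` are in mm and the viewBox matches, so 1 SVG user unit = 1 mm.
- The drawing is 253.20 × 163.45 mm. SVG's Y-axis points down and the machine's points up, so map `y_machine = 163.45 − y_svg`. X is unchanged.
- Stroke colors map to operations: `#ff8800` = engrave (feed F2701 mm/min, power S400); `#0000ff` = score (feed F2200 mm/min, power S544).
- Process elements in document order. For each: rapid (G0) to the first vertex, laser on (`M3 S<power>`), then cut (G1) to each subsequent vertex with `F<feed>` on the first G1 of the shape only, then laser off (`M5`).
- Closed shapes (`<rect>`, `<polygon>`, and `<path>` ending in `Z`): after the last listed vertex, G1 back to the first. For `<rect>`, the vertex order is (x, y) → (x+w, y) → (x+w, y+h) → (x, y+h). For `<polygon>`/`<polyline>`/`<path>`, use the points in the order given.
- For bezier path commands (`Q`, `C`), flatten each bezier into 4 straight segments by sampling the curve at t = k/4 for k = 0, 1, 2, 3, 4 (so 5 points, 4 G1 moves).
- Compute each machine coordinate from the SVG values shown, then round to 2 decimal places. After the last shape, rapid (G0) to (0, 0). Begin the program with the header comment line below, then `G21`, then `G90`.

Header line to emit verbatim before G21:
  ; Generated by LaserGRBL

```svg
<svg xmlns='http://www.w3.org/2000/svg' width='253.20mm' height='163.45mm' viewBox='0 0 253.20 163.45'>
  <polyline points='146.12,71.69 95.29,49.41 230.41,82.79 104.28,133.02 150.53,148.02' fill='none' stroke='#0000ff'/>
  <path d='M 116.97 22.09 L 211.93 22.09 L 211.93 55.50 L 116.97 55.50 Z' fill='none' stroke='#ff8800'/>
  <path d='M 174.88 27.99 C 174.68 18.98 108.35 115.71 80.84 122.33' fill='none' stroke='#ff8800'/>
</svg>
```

Since the viewBox matches the mm dimensions, user units are millimetres directly. The only transform is the Y-flip y_m = 163.45 − y_svg.

Shape 1 is a open polyline drawn with `<polyline>`. Its stroke #0000ff means score at S544, F2200. After flipping Y the toolpath is (146.12,91.76) → (95.29,114.04) → (230.41,80.66) → (104.28,30.43) → (150.53,15.43).

Shape 2 is a rectangle drawn with `<path>`. Its stroke #ff8800 means engrave at S400, F2701. After flipping Y the toolpath is (116.97,141.36) → (211.93,141.36) → (211.93,107.95) → (116.97,107.95) → (116.97,141.36), returning to the start.

Shape 3 is a cubic bezier drawn with `<path>`. Its stroke #ff8800 means engrave at S400, F2701. After flipping Y the toolpath is (174.88,135.46) → (163.97,125.45) → (138.10,94.15) → (107.11,59.92) → (80.84,41.12).

; Generated by LaserGRBL
G21
G90
G0 X146.12 Y91.76
M3 S544
G1 X95.29 Y114.04 F2200
G1 X230.41 Y80.66
G1 X104.28 Y30.43
G1 X150.53 Y15.43
M5
G0 X116.97 Y141.36
M3 S400
G1 X211.93 Y141.36 F2701
G1 X211.93 Y107.95
G1 X116.97 Y107.95
G1 X116.97 Y141.36
M5
G0 X174.88 Y135.46
M3 S400
G1 X163.97 Y125.45 F2701
G1 X138.10 Y94.15
G1 X107.11 Y59.92
G1 X80.84 Y41.12
M5
G0 X0.00 Y0.00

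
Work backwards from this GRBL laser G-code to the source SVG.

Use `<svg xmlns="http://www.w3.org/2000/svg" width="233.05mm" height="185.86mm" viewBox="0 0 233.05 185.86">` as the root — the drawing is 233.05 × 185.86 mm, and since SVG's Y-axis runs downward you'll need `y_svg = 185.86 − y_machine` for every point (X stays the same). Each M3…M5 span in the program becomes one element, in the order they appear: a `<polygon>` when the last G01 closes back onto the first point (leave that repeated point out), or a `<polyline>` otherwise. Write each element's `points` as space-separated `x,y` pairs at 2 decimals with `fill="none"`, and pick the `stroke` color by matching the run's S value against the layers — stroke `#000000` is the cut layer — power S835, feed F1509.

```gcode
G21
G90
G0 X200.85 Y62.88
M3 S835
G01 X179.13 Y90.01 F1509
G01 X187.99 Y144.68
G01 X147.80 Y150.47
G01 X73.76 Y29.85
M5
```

Machine Y-up, SVG Y-down with viewBox height 185.86, so y_svg = 185.86 − y_machine; X carries over. Every run uses S835, so all elements get stroke `#000000` (cut).

Run 1: The run is open, so emit a `<polyline>` with points (Y-flipped): 200.85,122.98 179.13,95.85 187.99,41.18 147.80,35.39 73.76,156.01.

<svg xmlns="http://www.w3.org/2000/svg" width="233.05mm" height="185.86mm" viewBox="0 0 233.05 185.86">
  <polyline points="200.85,122.98 179.13,95.85 187.99,41.18 147.80,35.39 73.76,156.01" fill="none" stroke="#000000"/>
</svg>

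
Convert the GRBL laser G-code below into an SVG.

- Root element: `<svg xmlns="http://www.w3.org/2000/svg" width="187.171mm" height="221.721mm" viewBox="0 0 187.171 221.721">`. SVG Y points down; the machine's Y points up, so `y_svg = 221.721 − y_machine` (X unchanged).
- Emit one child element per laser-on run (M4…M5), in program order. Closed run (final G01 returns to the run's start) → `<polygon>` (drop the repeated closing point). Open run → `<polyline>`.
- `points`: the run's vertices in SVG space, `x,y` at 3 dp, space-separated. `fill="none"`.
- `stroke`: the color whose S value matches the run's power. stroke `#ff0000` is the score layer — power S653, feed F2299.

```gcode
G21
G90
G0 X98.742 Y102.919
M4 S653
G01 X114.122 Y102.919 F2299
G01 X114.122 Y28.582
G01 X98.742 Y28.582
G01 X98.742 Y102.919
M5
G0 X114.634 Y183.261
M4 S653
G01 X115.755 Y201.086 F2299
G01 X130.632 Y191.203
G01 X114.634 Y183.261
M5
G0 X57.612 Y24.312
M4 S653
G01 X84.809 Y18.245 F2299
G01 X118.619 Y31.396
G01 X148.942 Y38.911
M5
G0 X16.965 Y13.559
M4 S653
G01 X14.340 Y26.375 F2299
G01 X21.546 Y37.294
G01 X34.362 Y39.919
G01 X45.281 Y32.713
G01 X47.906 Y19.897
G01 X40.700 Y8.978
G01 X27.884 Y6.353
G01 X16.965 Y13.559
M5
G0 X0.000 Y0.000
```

<svg xmlns="http://www.w3.org/2000/svg" width="187.171mm" height="221.721mm" viewBox="0 0 187.171 221.721">
  <polygon points="98.742,118.802 114.122,118.802 114.122,193.139 98.742,193.139" fill="none" stroke="#ff0000"/>
  <polygon points="114.634,38.460 115.755,20.635 130.632,30.518" fill="none" stroke="#ff0000"/>
  <polyline points="57.612,197.409 84.809,203.476 118.619,190.325 148.942,182.810" fill="none" stroke="#ff0000"/>
  <polygon points="16.965,208.162 14.340,195.346 21.546,184.427 34.362,181.802 45.281,189.008 47.906,201.824 40.700,212.743 27.884,215.368" fill="none" stroke="#ff0000"/>
</svg>

y_svg = 221.721 − y_m. Every run uses S653, so all elements get stroke `#ff0000` (score).

[1] closed run; points: 98.742,118.802 114.122,118.802 114.122,193.139 98.742,193.139

[2] closed run; points: 114.634,38.460 115.755,20.635 130.632,30.518

[3] open run; points: 57.612,197.409 84.809,203.476 118.619,190.325 148.942,182.810

[4] closed run; points: 16.965,208.162 14.340,195.346 21.546,184.427 34.362,181.802 45.281,189.008 47.906,201.824 40.700,212.743 27.884,215.368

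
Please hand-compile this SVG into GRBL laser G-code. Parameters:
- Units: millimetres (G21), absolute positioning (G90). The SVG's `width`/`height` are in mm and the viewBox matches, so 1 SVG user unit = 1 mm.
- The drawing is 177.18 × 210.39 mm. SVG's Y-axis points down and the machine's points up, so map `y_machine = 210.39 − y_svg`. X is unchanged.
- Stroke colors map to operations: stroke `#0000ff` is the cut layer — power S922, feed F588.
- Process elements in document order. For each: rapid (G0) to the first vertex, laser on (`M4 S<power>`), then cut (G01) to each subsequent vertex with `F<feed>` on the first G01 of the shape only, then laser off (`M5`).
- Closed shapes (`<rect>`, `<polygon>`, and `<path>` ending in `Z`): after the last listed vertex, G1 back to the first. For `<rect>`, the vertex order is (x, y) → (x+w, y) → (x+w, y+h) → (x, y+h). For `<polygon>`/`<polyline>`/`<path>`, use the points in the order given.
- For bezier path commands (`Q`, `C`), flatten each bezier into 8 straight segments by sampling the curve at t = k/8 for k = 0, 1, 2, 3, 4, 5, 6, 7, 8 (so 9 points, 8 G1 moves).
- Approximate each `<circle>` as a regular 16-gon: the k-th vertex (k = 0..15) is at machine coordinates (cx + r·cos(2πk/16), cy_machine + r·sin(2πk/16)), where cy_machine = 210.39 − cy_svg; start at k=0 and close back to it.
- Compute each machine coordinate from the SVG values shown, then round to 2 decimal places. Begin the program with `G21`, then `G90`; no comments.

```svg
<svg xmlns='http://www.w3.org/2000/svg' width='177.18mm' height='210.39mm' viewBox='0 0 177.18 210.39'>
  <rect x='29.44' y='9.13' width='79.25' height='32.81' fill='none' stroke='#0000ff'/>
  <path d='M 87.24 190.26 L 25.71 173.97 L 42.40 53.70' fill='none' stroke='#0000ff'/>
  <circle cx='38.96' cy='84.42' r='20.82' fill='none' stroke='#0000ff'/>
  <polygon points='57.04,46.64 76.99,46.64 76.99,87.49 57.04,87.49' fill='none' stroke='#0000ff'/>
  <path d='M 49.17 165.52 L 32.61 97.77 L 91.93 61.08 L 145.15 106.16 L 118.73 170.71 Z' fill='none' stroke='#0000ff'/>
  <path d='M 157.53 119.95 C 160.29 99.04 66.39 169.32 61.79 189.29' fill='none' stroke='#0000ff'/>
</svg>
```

G21
G90
G0 X29.44 Y201.26
M4 S922
G01 X108.69 Y201.26 F588
G01 X108.69 Y168.45
G01 X29.44 Y168.45
G01 X29.44 Y201.26
M5
G0 X87.24 Y20.13
M4 S922
G01 X25.71 Y36.42 F588
G01 X42.40 Y156.69
M5
G0 X59.78 Y125.97
M4 S922
G01 X58.20 Y133.94 F588
G01 X53.68 Y140.69
G01 X46.93 Y145.21
G01 X38.96 Y146.79
G01 X30.99 Y145.21
G01 X24.24 Y140.69
G01 X19.72 Y133.94
G01 X18.14 Y125.97
G01 X19.72 Y118.00
G01 X24.24 Y111.25
G01 X30.99 Y106.73
G01 X38.96 Y105.15
G01 X46.93 Y106.73
G01 X53.68 Y111.25
G01 X58.20 Y118.00
G01 X59.78 Y125.97
M5
G0 X57.04 Y163.75
M4 S922
G01 X76.99 Y163.75 F588
G01 X76.99 Y122.90
G01 X57.04 Y122.90
G01 X57.04 Y163.75
M5
G0 X49.17 Y44.87
M4 S922
G01 X32.61 Y112.62 F588
G01 X91.93 Y149.31
G01 X145.15 Y104.23
G01 X118.73 Y39.68
G01 X49.17 Y44.87
M5
G0 X157.53 Y90.44
M4 S922
G01 X154.40 Y94.28 F588
G01 X144.38 Y91.24
G01 X129.66 Y82.95
G01 X112.42 Y71.10
G01 X94.83 Y57.33
G01 X79.08 Y43.30
G01 X67.34 Y30.67
G01 X61.79 Y21.10
M5

1 u = 1 mm; y_m = 210.39 − y.

[1] `<rect>` rectangle, #0000ff→cut S922 F588: (29.44,201.26) → (108.69,201.26) → (108.69,168.45) → (29.44,168.45) → (29.44,201.26) (closed)

[2] `<path>` open polyline, #0000ff→cut S922 F588: (87.24,20.13) → (25.71,36.42) → (42.40,156.69)

[3] `<circle>` circle, #0000ff→cut S922 F588: (59.78,125.97) → (58.20,133.94) → (53.68,140.69) → (46.93,145.21) → (38.96,146.79) → (30.99,145.21) → (24.24,140.69) → (19.72,133.94) → (18.14,125.97) → (19.72,118.00) → (24.24,111.25) → (30.99,106.73) → (38.96,105.15) → (46.93,106.73) → (53.68,111.25) → (58.20,118.00) → (59.78,125.97) (closed)

[4] `<polygon>` rectangle, #0000ff→cut S922 F588: (57.04,163.75) → (76.99,163.75) → (76.99,122.90) → (57.04,122.90) → (57.04,163.75) (closed)

[5] `<path>` regular polygon, #0000ff→cut S922 F588: (49.17,44.87) → (32.61,112.62) → (91.93,149.31) → (145.15,104.23) → (118.73,39.68) → (49.17,44.87) (closed)

[6] `<path>` cubic bezier, #0000ff→cut S922 F588: (157.53,90.44) → (154.40,94.28) → (144.38,91.24) → (129.66,82.95) → (112.42,71.10) → (94.83,57.33) → (79.08,43.30) → (67.34,30.67) → (61.79,21.10)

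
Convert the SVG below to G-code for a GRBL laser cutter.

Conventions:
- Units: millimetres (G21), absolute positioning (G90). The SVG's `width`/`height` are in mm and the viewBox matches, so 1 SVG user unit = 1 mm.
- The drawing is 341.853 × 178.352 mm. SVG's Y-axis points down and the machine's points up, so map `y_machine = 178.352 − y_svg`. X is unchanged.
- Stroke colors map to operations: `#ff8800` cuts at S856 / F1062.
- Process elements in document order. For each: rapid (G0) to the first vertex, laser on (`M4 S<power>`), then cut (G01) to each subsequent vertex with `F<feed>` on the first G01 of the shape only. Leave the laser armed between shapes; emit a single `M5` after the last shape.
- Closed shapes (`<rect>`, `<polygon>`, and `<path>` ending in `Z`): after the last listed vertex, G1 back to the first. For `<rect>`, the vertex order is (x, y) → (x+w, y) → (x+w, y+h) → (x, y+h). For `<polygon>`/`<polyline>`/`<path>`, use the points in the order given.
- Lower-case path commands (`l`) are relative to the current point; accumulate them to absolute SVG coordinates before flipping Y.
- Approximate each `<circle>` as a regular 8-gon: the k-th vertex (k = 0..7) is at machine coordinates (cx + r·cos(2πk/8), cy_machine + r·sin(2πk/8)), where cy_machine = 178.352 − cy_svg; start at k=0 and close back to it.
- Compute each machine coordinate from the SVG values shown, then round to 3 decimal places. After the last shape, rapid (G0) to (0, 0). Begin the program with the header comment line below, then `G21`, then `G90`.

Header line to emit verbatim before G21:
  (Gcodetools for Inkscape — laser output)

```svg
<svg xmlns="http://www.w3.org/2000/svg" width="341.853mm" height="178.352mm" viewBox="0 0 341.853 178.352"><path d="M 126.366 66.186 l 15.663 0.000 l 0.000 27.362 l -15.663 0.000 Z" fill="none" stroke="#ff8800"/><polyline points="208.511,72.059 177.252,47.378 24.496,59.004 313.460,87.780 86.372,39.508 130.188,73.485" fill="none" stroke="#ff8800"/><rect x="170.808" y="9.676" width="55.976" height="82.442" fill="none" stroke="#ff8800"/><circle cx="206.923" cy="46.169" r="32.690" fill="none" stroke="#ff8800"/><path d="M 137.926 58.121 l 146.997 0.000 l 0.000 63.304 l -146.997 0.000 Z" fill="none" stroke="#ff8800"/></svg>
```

(Gcodetools for Inkscape — laser output)
G21
G90
G0 X126.366 Y112.166
M4 S856
G01 X142.029 Y112.166 F1062
G01 X142.029 Y84.804
G01 X126.366 Y84.804
G01 X126.366 Y112.166
G0 X208.511 Y106.293
M4 S856
G01 X177.252 Y130.974 F1062
G01 X24.496 Y119.348
G01 X313.460 Y90.572
G01 X86.372 Y138.844
G01 X130.188 Y104.867
G0 X170.808 Y168.676
M4 S856
G01 X226.784 Y168.676 F1062
G01 X226.784 Y86.234
G01 X170.808 Y86.234
G01 X170.808 Y168.676
G0 X239.613 Y132.183
M4 S856
G01 X230.038 Y155.298 F1062
G01 X206.923 Y164.873
G01 X183.808 Y155.298
G01 X174.233 Y132.183
G01 X183.808 Y109.068
G01 X206.923 Y99.493
G01 X230.038 Y109.068
G01 X239.613 Y132.183
G0 X137.926 Y120.231
M4 S856
G01 X284.923 Y120.231 F1062
G01 X284.923 Y56.927
G01 X137.926 Y56.927
G01 X137.926 Y120.231
M5
G0 X0.000 Y0.000

Since the viewBox matches the mm dimensions, user units are millimetres directly. The only transform is the Y-flip y_m = 178.352 − y_svg.

Shape 1 is a rectangle drawn with `<path>`. Its stroke #ff8800 means cut at S856, F1062. After flipping Y the toolpath is (126.366,112.166) → (142.029,112.166) → (142.029,84.804) → (126.366,84.804) → (126.366,112.166), returning to the start.

Shape 2 is a open polyline drawn with `<polyline>`. Its stroke #ff8800 means cut at S856, F1062. After flipping Y the toolpath is (208.511,106.293) → (177.252,130.974) → (24.496,119.348) → (313.460,90.572) → (86.372,138.844) → (130.188,104.867).

Shape 3 is a rectangle drawn with `<rect>`. Its stroke #ff8800 means cut at S856, F1062. After flipping Y the toolpath is (170.808,168.676) → (226.784,168.676) → (226.784,86.234) → (170.808,86.234) → (170.808,168.676), returning to the start.

Shape 4 is a circle drawn with `<circle>`. Its stroke #ff8800 means cut at S856, F1062. After flipping Y the toolpath is (239.613,132.183) → (230.038,155.298) → (206.923,164.873) → (183.808,155.298) → (174.233,132.183) → (183.808,109.068) → (206.923,99.493) → (230.038,109.068) → (239.613,132.183), returning to the start.

Shape 5 is a rectangle drawn with `<path>`. Its stroke #ff8800 means cut at S856, F1062. After flipping Y the toolpath is (137.926,120.231) → (284.923,120.231) → (284.923,56.927) → (137.926,56.927) → (137.926,120.231), returning to the start.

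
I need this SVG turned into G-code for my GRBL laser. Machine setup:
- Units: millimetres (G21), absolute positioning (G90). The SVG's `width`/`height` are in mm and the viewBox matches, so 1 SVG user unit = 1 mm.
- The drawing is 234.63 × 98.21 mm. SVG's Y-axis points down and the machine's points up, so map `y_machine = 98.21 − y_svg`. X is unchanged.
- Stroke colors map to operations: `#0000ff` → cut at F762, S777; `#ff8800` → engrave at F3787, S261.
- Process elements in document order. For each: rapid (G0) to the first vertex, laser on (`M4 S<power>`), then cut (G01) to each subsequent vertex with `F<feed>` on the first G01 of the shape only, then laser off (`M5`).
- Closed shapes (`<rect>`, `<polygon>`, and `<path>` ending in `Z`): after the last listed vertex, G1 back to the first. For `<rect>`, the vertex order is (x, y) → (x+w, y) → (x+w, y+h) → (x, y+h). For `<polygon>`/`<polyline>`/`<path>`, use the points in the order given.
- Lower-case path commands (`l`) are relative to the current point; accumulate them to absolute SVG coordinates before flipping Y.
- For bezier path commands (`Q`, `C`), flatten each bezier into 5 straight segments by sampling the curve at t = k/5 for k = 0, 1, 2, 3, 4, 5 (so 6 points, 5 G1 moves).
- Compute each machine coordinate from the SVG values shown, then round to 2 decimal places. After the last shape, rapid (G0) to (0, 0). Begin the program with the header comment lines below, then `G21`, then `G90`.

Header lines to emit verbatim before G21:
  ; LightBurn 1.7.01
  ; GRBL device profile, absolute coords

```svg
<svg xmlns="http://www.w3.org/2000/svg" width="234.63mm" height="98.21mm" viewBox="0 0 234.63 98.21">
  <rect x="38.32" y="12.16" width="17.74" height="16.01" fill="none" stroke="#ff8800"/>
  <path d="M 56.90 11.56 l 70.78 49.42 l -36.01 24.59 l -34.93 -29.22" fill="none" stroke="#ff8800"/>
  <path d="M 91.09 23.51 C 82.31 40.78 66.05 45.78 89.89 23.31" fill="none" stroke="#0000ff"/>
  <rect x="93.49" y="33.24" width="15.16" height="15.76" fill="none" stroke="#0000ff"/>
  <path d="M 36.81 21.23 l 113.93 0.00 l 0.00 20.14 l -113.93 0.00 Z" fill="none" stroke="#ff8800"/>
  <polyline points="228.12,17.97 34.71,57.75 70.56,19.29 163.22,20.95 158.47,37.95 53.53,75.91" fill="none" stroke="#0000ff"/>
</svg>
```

Since the viewBox matches the mm dimensions, user units are millimetres directly. The only transform is the Y-flip y_m = 98.21 − y_svg.

Shape 1 is a rectangle drawn with `<rect>`. Its stroke #ff8800 means engrave at S261, F3787. After flipping Y the toolpath is (38.32,86.05) → (56.06,86.05) → (56.06,70.04) → (38.32,70.04) → (38.32,86.05), returning to the start.

Shape 2 is a open polyline drawn with `<path>`. Its stroke #ff8800 means engrave at S261, F3787. After flipping Y the toolpath is (56.90,86.65) → (127.68,37.23) → (91.67,12.64) → (56.74,41.86).

Shape 3 is a cubic bezier drawn with `<path>`. Its stroke #0000ff means cut at S777, F762. After flipping Y the toolpath is (91.09,74.70) → (85.31,65.93) → (80.01,60.84) → (77.48,60.15) → (80.02,64.59) → (89.89,74.90).

Shape 4 is a rectangle drawn with `<rect>`. Its stroke #0000ff means cut at S777, F762. After flipping Y the toolpath is (93.49,64.97) → (108.65,64.97) → (108.65,49.21) → (93.49,49.21) → (93.49,64.97), returning to the start.

Shape 5 is a rectangle drawn with `<path>`. Its stroke #ff8800 means engrave at S261, F3787. After flipping Y the toolpath is (36.81,76.98) → (150.74,76.98) → (150.74,56.84) → (36.81,56.84) → (36.81,76.98), returning to the start.

Shape 6 is a open polyline drawn with `<polyline>`. Its stroke #0000ff means cut at S777, F762. After flipping Y the toolpath is (228.12,80.24) → (34.71,40.46) → (70.56,78.92) → (163.22,77.26) → (158.47,60.26) → (53.53,22.30).

; LightBurn 1.7.01
; GRBL device profile, absolute coords
G21
G90
G0 X38.32 Y86.05
M4 S261
G01 X56.06 Y86.05 F3787
G01 X56.06 Y70.04
G01 X38.32 Y70.04
G01 X38.32 Y86.05
M5
G0 X56.90 Y86.65
M4 S261
G01 X127.68 Y37.23 F3787
G01 X91.67 Y12.64
G01 X56.74 Y41.86
M5
G0 X91.09 Y74.70
M4 S777
G01 X85.31 Y65.93 F762
G01 X80.01 Y60.84
G01 X77.48 Y60.15
G01 X80.02 Y64.59
G01 X89.89 Y74.90
M5
G0 X93.49 Y64.97
M4 S777
G01 X108.65 Y64.97 F762
G01 X108.65 Y49.21
G01 X93.49 Y49.21
G01 X93.49 Y64.97
M5
G0 X36.81 Y76.98
M4 S261
G01 X150.74 Y76.98 F3787
G01 X150.74 Y56.84
G01 X36.81 Y56.84
G01 X36.81 Y76.98
M5
G0 X228.12 Y80.24
M4 S777
G01 X34.71 Y40.46 F762
G01 X70.56 Y78.92
G01 X163.22 Y77.26
G01 X158.47 Y60.26
G01 X53.53 Y22.30
M5
G0 X0.00 Y0.00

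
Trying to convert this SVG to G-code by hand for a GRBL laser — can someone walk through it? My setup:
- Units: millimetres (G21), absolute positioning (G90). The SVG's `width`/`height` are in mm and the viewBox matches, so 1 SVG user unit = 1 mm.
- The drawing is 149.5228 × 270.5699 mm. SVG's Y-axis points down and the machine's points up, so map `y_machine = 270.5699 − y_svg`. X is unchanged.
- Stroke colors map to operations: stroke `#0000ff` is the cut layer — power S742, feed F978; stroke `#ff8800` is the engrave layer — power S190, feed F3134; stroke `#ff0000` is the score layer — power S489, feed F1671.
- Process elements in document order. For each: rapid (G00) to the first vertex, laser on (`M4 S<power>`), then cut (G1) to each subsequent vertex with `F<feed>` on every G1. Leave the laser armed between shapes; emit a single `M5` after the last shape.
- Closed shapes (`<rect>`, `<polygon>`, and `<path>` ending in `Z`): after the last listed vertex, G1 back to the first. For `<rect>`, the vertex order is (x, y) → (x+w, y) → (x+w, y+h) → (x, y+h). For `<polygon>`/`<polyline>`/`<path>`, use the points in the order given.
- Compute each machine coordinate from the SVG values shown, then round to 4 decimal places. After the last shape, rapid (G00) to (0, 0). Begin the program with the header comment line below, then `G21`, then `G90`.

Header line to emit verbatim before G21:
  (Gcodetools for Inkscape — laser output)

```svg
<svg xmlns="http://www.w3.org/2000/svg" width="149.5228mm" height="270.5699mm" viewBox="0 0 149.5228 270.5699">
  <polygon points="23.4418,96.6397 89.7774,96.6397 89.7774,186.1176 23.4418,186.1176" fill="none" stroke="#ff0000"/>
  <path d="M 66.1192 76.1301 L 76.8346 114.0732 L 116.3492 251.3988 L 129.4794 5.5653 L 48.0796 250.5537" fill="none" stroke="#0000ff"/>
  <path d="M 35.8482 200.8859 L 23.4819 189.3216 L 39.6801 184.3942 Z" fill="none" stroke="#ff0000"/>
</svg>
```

(Gcodetools for Inkscape — laser output)
G21
G90
G00 X23.4418 Y173.9302
M4 S489
G1 X89.7774 Y173.9302 F1671
G1 X89.7774 Y84.4523 F1671
G1 X23.4418 Y84.4523 F1671
G1 X23.4418 Y173.9302 F1671
G00 X66.1192 Y194.4398
M4 S742
G1 X76.8346 Y156.4967 F978
G1 X116.3492 Y19.1711 F978
G1 X129.4794 Y265.0046 F978
G1 X48.0796 Y20.0162 F978
G00 X35.8482 Y69.6840
M4 S489
G1 X23.4819 Y81.2483 F1671
G1 X39.6801 Y86.1757 F1671
G1 X35.8482 Y69.6840 F1671
M5
G00 X0.0000 Y0.0000

viewBox `0 0 149.5228 270.5699` with mm width/height → 1 unit = 1 mm. Flip: y_m = 270.5699 − y_svg.

**Shape 1** — `<polygon>` rectangle, stroke `#ff0000` → score (S489, F1671). Machine vertices: (23.4418,173.9302) → (89.7774,173.9302) → (89.7774,84.4523) → (23.4418,84.4523) → (23.4418,173.9302). Closed: final G1 returns to the first vertex.

**Shape 2** — `<path>` open polyline, stroke `#0000ff` → cut (S742, F978). Machine vertices: (66.1192,194.4398) → (76.8346,156.4967) → (116.3492,19.1711) → (129.4794,265.0046) → (48.0796,20.0162). Open path.

**Shape 3** — `<path>` regular polygon, stroke `#ff0000` → score (S489, F1671). Machine vertices: (35.8482,69.6840) → (23.4819,81.2483) → (39.6801,86.1757) → (35.8482,69.6840). Closed: final G1 returns to the first vertex.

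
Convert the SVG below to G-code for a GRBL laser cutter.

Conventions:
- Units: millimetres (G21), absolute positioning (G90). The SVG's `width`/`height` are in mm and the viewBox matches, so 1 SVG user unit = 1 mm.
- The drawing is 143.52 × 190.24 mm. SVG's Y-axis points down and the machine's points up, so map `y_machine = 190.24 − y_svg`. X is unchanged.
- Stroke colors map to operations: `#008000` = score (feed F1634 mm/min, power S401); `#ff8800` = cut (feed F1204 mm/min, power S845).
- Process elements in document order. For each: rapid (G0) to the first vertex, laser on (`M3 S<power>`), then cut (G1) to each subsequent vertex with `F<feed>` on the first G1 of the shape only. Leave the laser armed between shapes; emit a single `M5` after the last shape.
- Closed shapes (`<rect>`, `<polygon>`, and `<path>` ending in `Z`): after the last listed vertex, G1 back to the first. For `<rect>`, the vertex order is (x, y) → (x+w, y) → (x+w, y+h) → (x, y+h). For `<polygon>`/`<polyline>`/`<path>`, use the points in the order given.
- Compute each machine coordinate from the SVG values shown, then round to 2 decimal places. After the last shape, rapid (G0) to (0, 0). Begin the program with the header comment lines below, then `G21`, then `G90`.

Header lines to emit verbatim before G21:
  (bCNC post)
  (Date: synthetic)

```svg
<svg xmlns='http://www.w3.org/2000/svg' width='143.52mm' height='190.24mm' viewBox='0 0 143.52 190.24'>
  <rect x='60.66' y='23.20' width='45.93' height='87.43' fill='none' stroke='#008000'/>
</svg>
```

(bCNC post)
(Date: synthetic)
G21
G90
G0 X60.66 Y167.04
M3 S401
G1 X106.59 Y167.04 F1634
G1 X106.59 Y79.61
G1 X60.66 Y79.61
G1 X60.66 Y167.04
M5
G0 X0.00 Y0.00

viewBox `0 0 143.52 190.24` with mm width/height → 1 unit = 1 mm. Flip: y_m = 190.24 − y_svg.

**Shape 1** — `<rect>` rectangle, stroke `#008000` → score (S401, F1634). Machine vertices: (60.66,167.04) → (106.59,167.04) → (106.59,79.61) → (60.66,79.61) → (60.66,167.04). Closed: final G1 returns to the first vertex.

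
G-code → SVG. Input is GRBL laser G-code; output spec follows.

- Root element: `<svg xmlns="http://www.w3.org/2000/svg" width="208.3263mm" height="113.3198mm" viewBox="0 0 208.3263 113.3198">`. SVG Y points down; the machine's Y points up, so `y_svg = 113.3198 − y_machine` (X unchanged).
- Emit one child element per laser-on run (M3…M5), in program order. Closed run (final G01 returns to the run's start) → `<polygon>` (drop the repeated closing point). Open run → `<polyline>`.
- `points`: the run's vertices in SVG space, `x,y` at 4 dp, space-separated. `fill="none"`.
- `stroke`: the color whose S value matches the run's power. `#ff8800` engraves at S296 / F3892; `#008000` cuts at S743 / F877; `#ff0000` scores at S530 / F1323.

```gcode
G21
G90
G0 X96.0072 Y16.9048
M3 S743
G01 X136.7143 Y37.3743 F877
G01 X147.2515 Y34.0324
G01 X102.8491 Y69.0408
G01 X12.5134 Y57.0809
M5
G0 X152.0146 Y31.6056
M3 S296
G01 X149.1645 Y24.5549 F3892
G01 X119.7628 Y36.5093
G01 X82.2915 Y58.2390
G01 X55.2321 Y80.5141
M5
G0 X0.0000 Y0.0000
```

y_svg = 113.3198 − y_m.

[1] S743→`#008000` (cut); open run; points: 96.0072,96.4150 136.7143,75.9455 147.2515,79.2874 102.8491,44.2790 12.5134,56.2389

[2] S296→`#ff8800` (engrave); open run; points: 152.0146,81.7142 149.1645,88.7649 119.7628,76.8105 82.2915,55.0808 55.2321,32.8057

<svg xmlns="http://www.w3.org/2000/svg" width="208.3263mm" height="113.3198mm" viewBox="0 0 208.3263 113.3198">
  <polyline points="96.0072,96.4150 136.7143,75.9455 147.2515,79.2874 102.8491,44.2790 12.5134,56.2389" fill="none" stroke="#008000"/>
  <polyline points="152.0146,81.7142 149.1645,88.7649 119.7628,76.8105 82.2915,55.0808 55.2321,32.8057" fill="none" stroke="#ff8800"/>
</svg>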